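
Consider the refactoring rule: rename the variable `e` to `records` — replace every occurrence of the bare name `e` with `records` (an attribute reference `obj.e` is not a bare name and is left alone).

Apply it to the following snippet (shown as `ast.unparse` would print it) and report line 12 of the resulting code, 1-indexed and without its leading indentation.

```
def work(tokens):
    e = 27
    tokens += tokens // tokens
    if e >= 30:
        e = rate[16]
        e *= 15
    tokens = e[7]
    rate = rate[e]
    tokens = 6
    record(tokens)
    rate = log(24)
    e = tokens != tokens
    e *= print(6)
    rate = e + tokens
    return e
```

records = tokens != tokens

Transformed code:
def work(tokens):
    records = 27
    tokens += tokens // tokens
    if records >= 30:
        records = rate[16]
        records *= 15
    tokens = records[7]
    rate = rate[records]
    tokens = 6
    record(tokens)
    rate = log(24)
    records = tokens != tokens
    records *= print(6)
    rate = records + tokens
    return records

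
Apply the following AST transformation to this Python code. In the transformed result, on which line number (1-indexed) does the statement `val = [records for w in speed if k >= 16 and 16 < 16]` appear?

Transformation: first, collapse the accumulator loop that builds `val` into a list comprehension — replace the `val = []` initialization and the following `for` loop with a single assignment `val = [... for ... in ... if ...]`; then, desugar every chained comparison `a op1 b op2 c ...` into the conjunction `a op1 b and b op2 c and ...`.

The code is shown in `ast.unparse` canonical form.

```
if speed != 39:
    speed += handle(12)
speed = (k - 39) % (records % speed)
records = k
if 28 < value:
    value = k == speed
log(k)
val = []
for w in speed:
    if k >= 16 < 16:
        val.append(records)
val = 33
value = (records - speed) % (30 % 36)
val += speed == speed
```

8

Transformed code:
if speed != 39:
    speed += handle(12)
speed = (k - 39) % (records % speed)
records = k
if 28 < value:
    value = k == speed
log(k)
val = [records for w in speed if k >= 16 and 16 < 16]
val = 33
value = (records - speed) % (30 % 36)
val += speed == speed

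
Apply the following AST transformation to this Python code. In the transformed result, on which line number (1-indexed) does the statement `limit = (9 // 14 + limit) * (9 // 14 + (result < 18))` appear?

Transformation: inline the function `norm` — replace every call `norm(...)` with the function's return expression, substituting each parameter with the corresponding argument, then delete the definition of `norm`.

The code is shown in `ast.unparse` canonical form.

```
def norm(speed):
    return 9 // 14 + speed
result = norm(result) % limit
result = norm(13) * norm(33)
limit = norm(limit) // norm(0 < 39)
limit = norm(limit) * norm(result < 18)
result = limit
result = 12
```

Transformed code:
result = (9 // 14 + result) % limit
result = (9 // 14 + 13) * (9 // 14 + 33)
limit = (9 // 14 + limit) // (9 // 14 + (0 < 39))
limit = (9 // 14 + limit) * (9 // 14 + (result < 18))
result = limit
result = 12

4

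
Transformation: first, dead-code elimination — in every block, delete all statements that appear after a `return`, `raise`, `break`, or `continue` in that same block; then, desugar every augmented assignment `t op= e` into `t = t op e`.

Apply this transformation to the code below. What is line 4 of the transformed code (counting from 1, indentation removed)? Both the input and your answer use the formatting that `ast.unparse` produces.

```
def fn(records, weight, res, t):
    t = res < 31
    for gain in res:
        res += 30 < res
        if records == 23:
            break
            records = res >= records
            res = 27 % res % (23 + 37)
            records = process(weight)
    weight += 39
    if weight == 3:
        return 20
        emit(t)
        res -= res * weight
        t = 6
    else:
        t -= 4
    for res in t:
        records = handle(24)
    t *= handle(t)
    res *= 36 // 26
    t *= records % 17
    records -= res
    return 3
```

res = res + (30 < res)

Transformed code:
def fn(records, weight, res, t):
    t = res < 31
    for gain in res:
        res = res + (30 < res)
        if records == 23:
            break
    weight = weight + 39
    if weight == 3:
        return 20
    else:
        t = t - 4
    for res in t:
        records = handle(24)
    t = t * handle(t)
    res = res * (36 // 26)
    t = t * (records % 17)
    records = records - res
    return 3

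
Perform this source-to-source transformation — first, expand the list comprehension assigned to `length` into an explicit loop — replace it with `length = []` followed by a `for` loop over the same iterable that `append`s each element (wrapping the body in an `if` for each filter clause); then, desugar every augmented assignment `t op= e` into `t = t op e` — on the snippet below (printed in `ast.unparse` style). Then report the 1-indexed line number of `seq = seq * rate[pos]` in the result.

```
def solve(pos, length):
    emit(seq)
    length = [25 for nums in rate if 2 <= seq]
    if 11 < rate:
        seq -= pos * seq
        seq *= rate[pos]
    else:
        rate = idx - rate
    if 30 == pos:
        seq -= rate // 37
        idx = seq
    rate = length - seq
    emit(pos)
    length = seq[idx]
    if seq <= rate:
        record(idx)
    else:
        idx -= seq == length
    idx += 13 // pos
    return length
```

Transformed code:
def solve(pos, length):
    emit(seq)
    length = []
    for nums in rate:
        if 2 <= seq:
            length.append(25)
    if 11 < rate:
        seq = seq - pos * seq
        seq = seq * rate[pos]
    else:
        rate = idx - rate
    if 30 == pos:
        seq = seq - rate // 37
        idx = seq
    rate = length - seq
    emit(pos)
    length = seq[idx]
    if seq <= rate:
        record(idx)
    else:
        idx = idx - (seq == length)
    idx = idx + 13 // pos
    return length

9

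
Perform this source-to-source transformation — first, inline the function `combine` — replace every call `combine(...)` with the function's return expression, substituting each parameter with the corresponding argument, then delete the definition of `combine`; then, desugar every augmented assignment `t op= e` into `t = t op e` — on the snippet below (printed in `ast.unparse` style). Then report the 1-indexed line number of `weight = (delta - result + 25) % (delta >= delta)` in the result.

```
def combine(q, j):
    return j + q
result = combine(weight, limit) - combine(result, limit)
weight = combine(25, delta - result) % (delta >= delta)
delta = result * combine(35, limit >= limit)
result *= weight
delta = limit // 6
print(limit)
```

Transformed code:
result = limit + weight - (limit + result)
weight = (delta - result + 25) % (delta >= delta)
delta = result * ((limit >= limit) + 35)
result = result * weight
delta = limit // 6
print(limit)

2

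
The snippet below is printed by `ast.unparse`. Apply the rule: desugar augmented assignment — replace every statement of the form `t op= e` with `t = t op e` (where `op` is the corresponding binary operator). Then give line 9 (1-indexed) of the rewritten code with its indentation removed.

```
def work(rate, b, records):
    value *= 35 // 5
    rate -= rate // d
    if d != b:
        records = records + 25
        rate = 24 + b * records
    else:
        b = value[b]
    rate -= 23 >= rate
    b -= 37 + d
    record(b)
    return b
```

rate = rate - (23 >= rate)

Transformed code:
def work(rate, b, records):
    value = value * (35 // 5)
    rate = rate - rate // d
    if d != b:
        records = records + 25
        rate = 24 + b * records
    else:
        b = value[b]
    rate = rate - (23 >= rate)
    b = b - (37 + d)
    record(b)
    return b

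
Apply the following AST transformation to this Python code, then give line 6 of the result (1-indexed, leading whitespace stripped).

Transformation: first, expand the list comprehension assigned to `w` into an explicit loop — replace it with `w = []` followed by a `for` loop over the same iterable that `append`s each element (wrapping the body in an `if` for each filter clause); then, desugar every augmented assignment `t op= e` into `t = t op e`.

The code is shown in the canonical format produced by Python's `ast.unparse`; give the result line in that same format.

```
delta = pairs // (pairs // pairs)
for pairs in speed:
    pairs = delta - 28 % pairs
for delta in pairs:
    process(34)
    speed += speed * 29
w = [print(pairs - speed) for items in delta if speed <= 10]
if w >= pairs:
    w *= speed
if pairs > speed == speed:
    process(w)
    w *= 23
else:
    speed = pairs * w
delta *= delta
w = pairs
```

speed = speed + speed * 29

Transformed code:
delta = pairs // (pairs // pairs)
for pairs in speed:
    pairs = delta - 28 % pairs
for delta in pairs:
    process(34)
    speed = speed + speed * 29
w = []
for items in delta:
    if speed <= 10:
        w.append(print(pairs - speed))
if w >= pairs:
    w = w * speed
if pairs > speed == speed:
    process(w)
    w = w * 23
else:
    speed = pairs * w
delta = delta * delta
w = pairs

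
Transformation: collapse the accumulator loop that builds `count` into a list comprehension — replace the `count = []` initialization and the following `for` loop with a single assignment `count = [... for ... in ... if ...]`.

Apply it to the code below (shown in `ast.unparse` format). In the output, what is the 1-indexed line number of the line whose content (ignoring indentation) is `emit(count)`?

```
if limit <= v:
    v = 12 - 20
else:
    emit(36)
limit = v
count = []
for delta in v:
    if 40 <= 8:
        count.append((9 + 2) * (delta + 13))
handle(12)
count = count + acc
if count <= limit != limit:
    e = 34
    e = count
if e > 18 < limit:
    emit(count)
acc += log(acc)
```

Transformed code:
if limit <= v:
    v = 12 - 20
else:
    emit(36)
limit = v
count = [(9 + 2) * (delta + 13) for delta in v if 40 <= 8]
handle(12)
count = count + acc
if count <= limit != limit:
    e = 34
    e = count
if e > 18 < limit:
    emit(count)
acc += log(acc)

13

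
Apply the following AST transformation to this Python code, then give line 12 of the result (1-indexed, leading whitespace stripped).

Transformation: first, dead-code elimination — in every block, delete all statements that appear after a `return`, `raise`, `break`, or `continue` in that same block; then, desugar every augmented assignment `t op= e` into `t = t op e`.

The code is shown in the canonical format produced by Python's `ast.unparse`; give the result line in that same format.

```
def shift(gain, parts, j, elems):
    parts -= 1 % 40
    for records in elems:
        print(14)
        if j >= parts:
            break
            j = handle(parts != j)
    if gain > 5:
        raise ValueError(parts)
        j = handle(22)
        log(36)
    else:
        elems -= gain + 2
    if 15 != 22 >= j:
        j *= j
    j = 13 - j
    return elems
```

Transformed code:
def shift(gain, parts, j, elems):
    parts = parts - 1 % 40
    for records in elems:
        print(14)
        if j >= parts:
            break
    if gain > 5:
        raise ValueError(parts)
    else:
        elems = elems - (gain + 2)
    if 15 != 22 >= j:
        j = j * j
    j = 13 - j
    return elems

j = j * j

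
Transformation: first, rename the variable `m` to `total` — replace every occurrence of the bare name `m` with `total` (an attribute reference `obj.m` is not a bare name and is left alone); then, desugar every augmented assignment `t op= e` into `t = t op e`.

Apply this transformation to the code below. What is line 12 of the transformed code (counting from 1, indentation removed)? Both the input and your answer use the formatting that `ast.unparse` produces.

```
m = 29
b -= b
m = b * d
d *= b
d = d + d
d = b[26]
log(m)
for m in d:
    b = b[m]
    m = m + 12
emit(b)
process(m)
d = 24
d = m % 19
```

process(total)

Transformed code:
total = 29
b = b - b
total = b * d
d = d * b
d = d + d
d = b[26]
log(total)
for total in d:
    b = b[total]
    total = total + 12
emit(b)
process(total)
d = 24
d = total % 19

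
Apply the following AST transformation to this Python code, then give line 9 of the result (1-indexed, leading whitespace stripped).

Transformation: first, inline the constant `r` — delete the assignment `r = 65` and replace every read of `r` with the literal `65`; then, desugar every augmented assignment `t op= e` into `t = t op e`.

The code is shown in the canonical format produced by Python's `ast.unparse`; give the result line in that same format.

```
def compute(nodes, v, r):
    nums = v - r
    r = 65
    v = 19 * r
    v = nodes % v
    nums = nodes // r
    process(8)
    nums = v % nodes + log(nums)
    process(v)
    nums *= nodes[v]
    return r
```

nums = nums * nodes[v]

Transformed code:
def compute(nodes, v, r):
    nums = v - 65
    v = 19 * 65
    v = nodes % v
    nums = nodes // 65
    process(8)
    nums = v % nodes + log(nums)
    process(v)
    nums = nums * nodes[v]
    return 65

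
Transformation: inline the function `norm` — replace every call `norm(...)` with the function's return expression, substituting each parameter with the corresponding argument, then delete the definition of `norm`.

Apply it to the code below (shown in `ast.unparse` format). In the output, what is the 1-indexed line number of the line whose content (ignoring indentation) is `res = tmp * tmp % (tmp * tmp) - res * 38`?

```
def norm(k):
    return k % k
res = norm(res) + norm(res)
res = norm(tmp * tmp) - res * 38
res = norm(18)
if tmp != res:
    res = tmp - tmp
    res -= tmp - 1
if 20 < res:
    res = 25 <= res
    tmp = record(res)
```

Transformed code:
res = res % res + res % res
res = tmp * tmp % (tmp * tmp) - res * 38
res = 18 % 18
if tmp != res:
    res = tmp - tmp
    res -= tmp - 1
if 20 < res:
    res = 25 <= res
    tmp = record(res)

2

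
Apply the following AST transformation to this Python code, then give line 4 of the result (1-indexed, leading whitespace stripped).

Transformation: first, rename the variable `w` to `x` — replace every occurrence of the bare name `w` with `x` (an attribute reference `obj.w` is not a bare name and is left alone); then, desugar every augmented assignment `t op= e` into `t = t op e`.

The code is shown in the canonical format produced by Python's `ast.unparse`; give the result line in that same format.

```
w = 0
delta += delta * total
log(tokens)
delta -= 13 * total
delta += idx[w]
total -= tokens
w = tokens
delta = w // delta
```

delta = delta - 13 * total

Transformed code:
x = 0
delta = delta + delta * total
log(tokens)
delta = delta - 13 * total
delta = delta + idx[x]
total = total - tokens
x = tokens
delta = x // delta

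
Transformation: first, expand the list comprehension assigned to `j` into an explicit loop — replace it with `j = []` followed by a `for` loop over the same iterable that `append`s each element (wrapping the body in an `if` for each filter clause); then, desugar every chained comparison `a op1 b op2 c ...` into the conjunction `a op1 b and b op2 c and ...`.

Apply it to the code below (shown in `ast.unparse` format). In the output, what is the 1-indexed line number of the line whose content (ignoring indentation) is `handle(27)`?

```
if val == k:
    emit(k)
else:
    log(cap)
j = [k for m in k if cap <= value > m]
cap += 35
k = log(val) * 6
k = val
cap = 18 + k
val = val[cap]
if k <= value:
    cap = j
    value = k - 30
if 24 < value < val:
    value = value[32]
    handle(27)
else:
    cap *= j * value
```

19

Transformed code:
if val == k:
    emit(k)
else:
    log(cap)
j = []
for m in k:
    if cap <= value and value > m:
        j.append(k)
cap += 35
k = log(val) * 6
k = val
cap = 18 + k
val = val[cap]
if k <= value:
    cap = j
    value = k - 30
if 24 < value and value < val:
    value = value[32]
    handle(27)
else:
    cap *= j * value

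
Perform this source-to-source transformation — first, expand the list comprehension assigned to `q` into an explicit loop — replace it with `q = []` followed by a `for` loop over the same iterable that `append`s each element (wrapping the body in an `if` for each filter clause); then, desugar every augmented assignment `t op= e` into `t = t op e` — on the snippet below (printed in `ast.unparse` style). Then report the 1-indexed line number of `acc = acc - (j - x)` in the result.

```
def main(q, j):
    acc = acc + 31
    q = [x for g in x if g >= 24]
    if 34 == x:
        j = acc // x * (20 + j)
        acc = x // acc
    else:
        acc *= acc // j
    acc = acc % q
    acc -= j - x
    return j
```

Transformed code:
def main(q, j):
    acc = acc + 31
    q = []
    for g in x:
        if g >= 24:
            q.append(x)
    if 34 == x:
        j = acc // x * (20 + j)
        acc = x // acc
    else:
        acc = acc * (acc // j)
    acc = acc % q
    acc = acc - (j - x)
    return j

13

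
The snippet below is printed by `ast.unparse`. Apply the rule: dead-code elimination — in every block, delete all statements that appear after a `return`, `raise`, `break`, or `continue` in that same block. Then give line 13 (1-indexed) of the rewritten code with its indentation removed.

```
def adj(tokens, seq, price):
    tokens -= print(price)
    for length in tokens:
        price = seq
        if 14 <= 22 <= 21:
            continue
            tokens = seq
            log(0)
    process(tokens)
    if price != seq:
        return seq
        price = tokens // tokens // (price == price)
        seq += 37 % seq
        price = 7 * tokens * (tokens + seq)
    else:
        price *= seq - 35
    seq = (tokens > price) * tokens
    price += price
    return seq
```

Transformed code:
def adj(tokens, seq, price):
    tokens -= print(price)
    for length in tokens:
        price = seq
        if 14 <= 22 <= 21:
            continue
    process(tokens)
    if price != seq:
        return seq
    else:
        price *= seq - 35
    seq = (tokens > price) * tokens
    price += price
    return seq

price += price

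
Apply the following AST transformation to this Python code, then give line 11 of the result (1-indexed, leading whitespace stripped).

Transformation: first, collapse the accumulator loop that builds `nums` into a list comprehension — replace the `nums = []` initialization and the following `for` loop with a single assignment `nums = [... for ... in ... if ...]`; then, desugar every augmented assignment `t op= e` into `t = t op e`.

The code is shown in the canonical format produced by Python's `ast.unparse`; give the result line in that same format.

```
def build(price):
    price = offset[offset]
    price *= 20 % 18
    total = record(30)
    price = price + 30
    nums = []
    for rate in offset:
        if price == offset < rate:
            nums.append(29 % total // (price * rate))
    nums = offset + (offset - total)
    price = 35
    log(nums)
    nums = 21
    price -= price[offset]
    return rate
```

Transformed code:
def build(price):
    price = offset[offset]
    price = price * (20 % 18)
    total = record(30)
    price = price + 30
    nums = [29 % total // (price * rate) for rate in offset if price == offset < rate]
    nums = offset + (offset - total)
    price = 35
    log(nums)
    nums = 21
    price = price - price[offset]
    return rate

price = price - price[offset]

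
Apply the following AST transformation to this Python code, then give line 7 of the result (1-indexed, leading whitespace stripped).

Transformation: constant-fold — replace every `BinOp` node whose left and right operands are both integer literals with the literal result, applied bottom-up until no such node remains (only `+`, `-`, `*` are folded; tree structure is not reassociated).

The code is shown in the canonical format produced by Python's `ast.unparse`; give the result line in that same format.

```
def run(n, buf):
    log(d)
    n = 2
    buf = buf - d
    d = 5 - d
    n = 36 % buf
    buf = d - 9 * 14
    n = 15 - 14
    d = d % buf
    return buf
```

Transformed code:
def run(n, buf):
    log(d)
    n = 2
    buf = buf - d
    d = 5 - d
    n = 36 % buf
    buf = d - 126
    n = 1
    d = d % buf
    return buf

buf = d - 126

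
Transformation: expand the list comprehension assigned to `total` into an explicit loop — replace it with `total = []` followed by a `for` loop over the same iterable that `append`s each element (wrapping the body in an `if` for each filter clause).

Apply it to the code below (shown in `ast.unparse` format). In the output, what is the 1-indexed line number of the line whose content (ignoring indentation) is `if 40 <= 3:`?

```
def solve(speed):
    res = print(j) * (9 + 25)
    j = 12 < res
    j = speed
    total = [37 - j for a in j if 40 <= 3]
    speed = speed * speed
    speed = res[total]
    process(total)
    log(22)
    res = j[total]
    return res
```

Transformed code:
def solve(speed):
    res = print(j) * (9 + 25)
    j = 12 < res
    j = speed
    total = []
    for a in j:
        if 40 <= 3:
            total.append(37 - j)
    speed = speed * speed
    speed = res[total]
    process(total)
    log(22)
    res = j[total]
    return res

7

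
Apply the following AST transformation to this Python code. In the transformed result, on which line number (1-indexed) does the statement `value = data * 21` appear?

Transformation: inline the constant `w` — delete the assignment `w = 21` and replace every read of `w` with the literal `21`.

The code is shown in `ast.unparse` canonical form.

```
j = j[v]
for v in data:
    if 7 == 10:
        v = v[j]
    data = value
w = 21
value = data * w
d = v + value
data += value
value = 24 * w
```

Transformed code:
j = j[v]
for v in data:
    if 7 == 10:
        v = v[j]
    data = value
value = data * 21
d = v + value
data += value
value = 24 * 21

6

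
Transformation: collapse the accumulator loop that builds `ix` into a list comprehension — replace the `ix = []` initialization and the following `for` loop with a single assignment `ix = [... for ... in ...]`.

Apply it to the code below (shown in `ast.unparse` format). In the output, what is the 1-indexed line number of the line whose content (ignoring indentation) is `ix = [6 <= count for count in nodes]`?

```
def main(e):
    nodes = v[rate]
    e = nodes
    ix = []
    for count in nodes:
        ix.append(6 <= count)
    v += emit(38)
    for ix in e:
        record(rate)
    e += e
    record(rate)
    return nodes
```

Transformed code:
def main(e):
    nodes = v[rate]
    e = nodes
    ix = [6 <= count for count in nodes]
    v += emit(38)
    for ix in e:
        record(rate)
    e += e
    record(rate)
    return nodes

4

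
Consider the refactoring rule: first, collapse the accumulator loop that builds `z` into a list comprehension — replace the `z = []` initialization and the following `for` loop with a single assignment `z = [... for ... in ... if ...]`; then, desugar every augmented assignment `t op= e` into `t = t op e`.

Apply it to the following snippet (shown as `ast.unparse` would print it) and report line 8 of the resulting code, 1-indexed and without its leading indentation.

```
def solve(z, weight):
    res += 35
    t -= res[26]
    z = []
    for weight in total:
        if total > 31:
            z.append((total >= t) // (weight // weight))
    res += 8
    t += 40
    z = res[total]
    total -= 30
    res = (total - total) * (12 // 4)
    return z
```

Transformed code:
def solve(z, weight):
    res = res + 35
    t = t - res[26]
    z = [(total >= t) // (weight // weight) for weight in total if total > 31]
    res = res + 8
    t = t + 40
    z = res[total]
    total = total - 30
    res = (total - total) * (12 // 4)
    return z

total = total - 30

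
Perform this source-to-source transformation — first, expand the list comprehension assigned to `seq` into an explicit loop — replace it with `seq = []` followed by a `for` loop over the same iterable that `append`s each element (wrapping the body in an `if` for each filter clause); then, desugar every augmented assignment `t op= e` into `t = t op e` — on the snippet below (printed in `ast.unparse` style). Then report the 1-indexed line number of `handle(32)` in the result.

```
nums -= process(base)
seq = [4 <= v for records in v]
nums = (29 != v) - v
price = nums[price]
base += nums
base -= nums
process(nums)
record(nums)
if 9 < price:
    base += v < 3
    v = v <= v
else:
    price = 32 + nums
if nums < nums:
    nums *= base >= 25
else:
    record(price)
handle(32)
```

20

Transformed code:
nums = nums - process(base)
seq = []
for records in v:
    seq.append(4 <= v)
nums = (29 != v) - v
price = nums[price]
base = base + nums
base = base - nums
process(nums)
record(nums)
if 9 < price:
    base = base + (v < 3)
    v = v <= v
else:
    price = 32 + nums
if nums < nums:
    nums = nums * (base >= 25)
else:
    record(price)
handle(32)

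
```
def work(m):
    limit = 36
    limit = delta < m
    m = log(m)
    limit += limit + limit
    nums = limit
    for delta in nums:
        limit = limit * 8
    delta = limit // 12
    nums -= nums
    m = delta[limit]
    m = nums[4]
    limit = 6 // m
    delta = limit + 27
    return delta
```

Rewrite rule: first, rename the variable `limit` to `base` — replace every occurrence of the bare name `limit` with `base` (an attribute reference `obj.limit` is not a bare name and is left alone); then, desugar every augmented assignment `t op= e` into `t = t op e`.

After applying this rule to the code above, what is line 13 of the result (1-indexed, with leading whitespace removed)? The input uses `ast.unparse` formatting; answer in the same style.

base = 6 // m

Transformed code:
def work(m):
    base = 36
    base = delta < m
    m = log(m)
    base = base + (base + base)
    nums = base
    for delta in nums:
        base = base * 8
    delta = base // 12
    nums = nums - nums
    m = delta[base]
    m = nums[4]
    base = 6 // m
    delta = base + 27
    return delta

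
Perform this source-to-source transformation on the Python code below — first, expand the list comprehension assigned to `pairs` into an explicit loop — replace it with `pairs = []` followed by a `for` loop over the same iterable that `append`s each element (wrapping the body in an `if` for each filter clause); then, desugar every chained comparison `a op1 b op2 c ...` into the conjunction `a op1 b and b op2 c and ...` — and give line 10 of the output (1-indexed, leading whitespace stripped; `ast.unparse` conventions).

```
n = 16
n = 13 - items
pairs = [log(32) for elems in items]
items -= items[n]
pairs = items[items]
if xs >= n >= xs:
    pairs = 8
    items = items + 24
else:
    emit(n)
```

Transformed code:
n = 16
n = 13 - items
pairs = []
for elems in items:
    pairs.append(log(32))
items -= items[n]
pairs = items[items]
if xs >= n and n >= xs:
    pairs = 8
    items = items + 24
else:
    emit(n)

items = items + 24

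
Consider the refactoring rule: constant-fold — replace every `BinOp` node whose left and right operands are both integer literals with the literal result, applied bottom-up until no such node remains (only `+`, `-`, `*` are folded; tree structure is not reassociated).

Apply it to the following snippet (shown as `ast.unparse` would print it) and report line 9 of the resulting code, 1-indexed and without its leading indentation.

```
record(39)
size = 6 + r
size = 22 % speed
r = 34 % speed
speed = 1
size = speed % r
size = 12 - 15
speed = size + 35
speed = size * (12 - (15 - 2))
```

Transformed code:
record(39)
size = 6 + r
size = 22 % speed
r = 34 % speed
speed = 1
size = speed % r
size = -3
speed = size + 35
speed = size * -1

speed = size * -1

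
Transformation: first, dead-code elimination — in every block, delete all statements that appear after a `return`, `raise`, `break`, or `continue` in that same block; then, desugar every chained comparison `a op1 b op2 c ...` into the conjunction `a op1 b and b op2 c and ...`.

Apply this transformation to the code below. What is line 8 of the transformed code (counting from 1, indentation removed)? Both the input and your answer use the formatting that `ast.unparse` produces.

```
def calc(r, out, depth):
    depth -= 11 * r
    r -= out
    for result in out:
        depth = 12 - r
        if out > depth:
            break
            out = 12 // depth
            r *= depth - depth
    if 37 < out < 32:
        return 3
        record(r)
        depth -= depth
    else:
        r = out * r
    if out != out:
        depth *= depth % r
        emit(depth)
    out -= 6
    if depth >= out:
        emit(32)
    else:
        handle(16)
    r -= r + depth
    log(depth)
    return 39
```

if 37 < out and out < 32:

Transformed code:
def calc(r, out, depth):
    depth -= 11 * r
    r -= out
    for result in out:
        depth = 12 - r
        if out > depth:
            break
    if 37 < out and out < 32:
        return 3
    else:
        r = out * r
    if out != out:
        depth *= depth % r
        emit(depth)
    out -= 6
    if depth >= out:
        emit(32)
    else:
        handle(16)
    r -= r + depth
    log(depth)
    return 39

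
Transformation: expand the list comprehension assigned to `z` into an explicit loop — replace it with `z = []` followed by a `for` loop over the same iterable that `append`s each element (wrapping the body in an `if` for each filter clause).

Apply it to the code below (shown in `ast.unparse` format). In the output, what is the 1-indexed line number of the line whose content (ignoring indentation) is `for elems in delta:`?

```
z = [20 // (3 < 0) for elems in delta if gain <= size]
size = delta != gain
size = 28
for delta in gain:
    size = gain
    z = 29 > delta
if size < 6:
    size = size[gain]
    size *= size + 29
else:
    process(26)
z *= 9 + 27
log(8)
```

2

Transformed code:
z = []
for elems in delta:
    if gain <= size:
        z.append(20 // (3 < 0))
size = delta != gain
size = 28
for delta in gain:
    size = gain
    z = 29 > delta
if size < 6:
    size = size[gain]
    size *= size + 29
else:
    process(26)
z *= 9 + 27
log(8)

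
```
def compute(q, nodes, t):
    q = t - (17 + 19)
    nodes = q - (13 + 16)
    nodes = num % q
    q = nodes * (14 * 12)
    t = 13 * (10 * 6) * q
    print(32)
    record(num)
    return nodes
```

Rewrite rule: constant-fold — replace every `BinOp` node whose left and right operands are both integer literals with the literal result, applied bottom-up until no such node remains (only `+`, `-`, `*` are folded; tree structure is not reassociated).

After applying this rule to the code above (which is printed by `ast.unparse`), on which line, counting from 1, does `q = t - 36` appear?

Transformed code:
def compute(q, nodes, t):
    q = t - 36
    nodes = q - 29
    nodes = num % q
    q = nodes * 168
    t = 780 * q
    print(32)
    record(num)
    return nodes

2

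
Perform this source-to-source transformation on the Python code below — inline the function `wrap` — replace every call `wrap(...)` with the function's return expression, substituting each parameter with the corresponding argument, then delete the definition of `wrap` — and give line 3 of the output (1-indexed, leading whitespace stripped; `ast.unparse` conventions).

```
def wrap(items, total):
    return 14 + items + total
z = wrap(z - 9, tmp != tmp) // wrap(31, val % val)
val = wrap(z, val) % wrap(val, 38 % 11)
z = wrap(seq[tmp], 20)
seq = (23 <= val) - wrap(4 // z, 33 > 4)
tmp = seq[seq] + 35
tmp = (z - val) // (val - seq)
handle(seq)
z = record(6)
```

z = 14 + seq[tmp] + 20

Transformed code:
z = (14 + (z - 9) + (tmp != tmp)) // (14 + 31 + val % val)
val = (14 + z + val) % (14 + val + 38 % 11)
z = 14 + seq[tmp] + 20
seq = (23 <= val) - (14 + 4 // z + (33 > 4))
tmp = seq[seq] + 35
tmp = (z - val) // (val - seq)
handle(seq)
z = record(6)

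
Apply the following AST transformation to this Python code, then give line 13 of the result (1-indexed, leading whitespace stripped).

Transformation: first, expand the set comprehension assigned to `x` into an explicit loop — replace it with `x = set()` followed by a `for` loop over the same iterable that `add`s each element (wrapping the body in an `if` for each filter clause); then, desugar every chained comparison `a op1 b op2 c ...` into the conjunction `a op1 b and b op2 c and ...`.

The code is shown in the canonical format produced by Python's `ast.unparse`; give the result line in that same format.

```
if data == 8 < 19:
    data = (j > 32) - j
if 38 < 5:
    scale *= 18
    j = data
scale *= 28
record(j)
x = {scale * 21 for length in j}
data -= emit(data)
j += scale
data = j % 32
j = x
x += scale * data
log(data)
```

Transformed code:
if data == 8 and 8 < 19:
    data = (j > 32) - j
if 38 < 5:
    scale *= 18
    j = data
scale *= 28
record(j)
x = set()
for length in j:
    x.add(scale * 21)
data -= emit(data)
j += scale
data = j % 32
j = x
x += scale * data
log(data)

data = j % 32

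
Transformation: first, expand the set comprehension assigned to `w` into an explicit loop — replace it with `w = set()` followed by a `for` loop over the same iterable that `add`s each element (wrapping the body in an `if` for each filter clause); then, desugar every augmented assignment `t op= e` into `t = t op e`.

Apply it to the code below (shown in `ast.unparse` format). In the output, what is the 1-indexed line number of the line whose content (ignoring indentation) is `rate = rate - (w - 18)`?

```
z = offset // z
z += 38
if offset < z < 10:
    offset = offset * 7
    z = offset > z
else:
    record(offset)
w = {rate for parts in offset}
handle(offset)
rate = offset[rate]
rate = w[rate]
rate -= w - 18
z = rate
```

Transformed code:
z = offset // z
z = z + 38
if offset < z < 10:
    offset = offset * 7
    z = offset > z
else:
    record(offset)
w = set()
for parts in offset:
    w.add(rate)
handle(offset)
rate = offset[rate]
rate = w[rate]
rate = rate - (w - 18)
z = rate

14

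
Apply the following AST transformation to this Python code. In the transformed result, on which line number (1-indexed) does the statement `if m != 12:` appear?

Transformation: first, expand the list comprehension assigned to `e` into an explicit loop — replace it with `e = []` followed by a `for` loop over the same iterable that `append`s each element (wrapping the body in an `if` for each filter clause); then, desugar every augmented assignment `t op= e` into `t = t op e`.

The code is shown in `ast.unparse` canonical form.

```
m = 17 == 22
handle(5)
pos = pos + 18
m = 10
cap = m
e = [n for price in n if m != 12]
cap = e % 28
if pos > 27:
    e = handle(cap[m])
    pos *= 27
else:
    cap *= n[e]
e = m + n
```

Transformed code:
m = 17 == 22
handle(5)
pos = pos + 18
m = 10
cap = m
e = []
for price in n:
    if m != 12:
        e.append(n)
cap = e % 28
if pos > 27:
    e = handle(cap[m])
    pos = pos * 27
else:
    cap = cap * n[e]
e = m + n

8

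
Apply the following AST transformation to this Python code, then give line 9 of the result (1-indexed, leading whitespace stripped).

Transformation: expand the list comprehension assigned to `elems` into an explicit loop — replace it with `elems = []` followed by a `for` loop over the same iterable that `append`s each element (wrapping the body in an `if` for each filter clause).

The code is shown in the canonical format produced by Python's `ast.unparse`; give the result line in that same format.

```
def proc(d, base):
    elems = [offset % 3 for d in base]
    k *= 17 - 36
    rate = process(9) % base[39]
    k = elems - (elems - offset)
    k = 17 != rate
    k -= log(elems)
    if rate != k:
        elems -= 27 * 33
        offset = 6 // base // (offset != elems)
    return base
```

k -= log(elems)

Transformed code:
def proc(d, base):
    elems = []
    for d in base:
        elems.append(offset % 3)
    k *= 17 - 36
    rate = process(9) % base[39]
    k = elems - (elems - offset)
    k = 17 != rate
    k -= log(elems)
    if rate != k:
        elems -= 27 * 33
        offset = 6 // base // (offset != elems)
    return base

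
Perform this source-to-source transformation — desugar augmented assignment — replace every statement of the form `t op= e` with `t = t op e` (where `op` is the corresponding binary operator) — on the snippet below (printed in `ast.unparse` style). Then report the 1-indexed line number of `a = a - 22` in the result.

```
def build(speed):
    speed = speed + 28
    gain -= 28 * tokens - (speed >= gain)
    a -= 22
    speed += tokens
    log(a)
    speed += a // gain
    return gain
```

Transformed code:
def build(speed):
    speed = speed + 28
    gain = gain - (28 * tokens - (speed >= gain))
    a = a - 22
    speed = speed + tokens
    log(a)
    speed = speed + a // gain
    return gain

4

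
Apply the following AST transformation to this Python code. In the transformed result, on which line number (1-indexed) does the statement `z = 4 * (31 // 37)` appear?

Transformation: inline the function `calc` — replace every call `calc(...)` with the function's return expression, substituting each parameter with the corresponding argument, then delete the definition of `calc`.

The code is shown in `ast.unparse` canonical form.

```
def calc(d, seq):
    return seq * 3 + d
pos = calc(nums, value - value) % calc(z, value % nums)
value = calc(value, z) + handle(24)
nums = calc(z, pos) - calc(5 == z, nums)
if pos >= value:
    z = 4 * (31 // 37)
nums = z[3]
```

Transformed code:
pos = ((value - value) * 3 + nums) % (value % nums * 3 + z)
value = z * 3 + value + handle(24)
nums = pos * 3 + z - (nums * 3 + (5 == z))
if pos >= value:
    z = 4 * (31 // 37)
nums = z[3]

5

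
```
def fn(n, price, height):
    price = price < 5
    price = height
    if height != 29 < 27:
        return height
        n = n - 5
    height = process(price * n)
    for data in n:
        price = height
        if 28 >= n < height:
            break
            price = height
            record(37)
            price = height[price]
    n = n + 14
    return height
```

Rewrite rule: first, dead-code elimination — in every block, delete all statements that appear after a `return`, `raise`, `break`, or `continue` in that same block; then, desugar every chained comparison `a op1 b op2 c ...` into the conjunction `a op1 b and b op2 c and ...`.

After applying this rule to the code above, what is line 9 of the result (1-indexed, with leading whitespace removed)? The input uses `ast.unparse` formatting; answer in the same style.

if 28 >= n and n < height:

Transformed code:
def fn(n, price, height):
    price = price < 5
    price = height
    if height != 29 and 29 < 27:
        return height
    height = process(price * n)
    for data in n:
        price = height
        if 28 >= n and n < height:
            break
    n = n + 14
    return height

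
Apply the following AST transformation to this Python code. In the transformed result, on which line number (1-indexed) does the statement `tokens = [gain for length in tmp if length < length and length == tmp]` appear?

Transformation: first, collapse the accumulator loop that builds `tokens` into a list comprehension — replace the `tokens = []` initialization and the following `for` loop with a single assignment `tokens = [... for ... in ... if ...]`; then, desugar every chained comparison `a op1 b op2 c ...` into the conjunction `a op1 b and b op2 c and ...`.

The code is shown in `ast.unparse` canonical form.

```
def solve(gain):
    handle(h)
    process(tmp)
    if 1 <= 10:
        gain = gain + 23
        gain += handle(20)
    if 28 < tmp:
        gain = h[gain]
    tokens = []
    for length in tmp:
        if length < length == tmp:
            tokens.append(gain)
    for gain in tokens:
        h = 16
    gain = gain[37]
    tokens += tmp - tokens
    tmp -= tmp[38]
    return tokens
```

Transformed code:
def solve(gain):
    handle(h)
    process(tmp)
    if 1 <= 10:
        gain = gain + 23
        gain += handle(20)
    if 28 < tmp:
        gain = h[gain]
    tokens = [gain for length in tmp if length < length and length == tmp]
    for gain in tokens:
        h = 16
    gain = gain[37]
    tokens += tmp - tokens
    tmp -= tmp[38]
    return tokens

9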